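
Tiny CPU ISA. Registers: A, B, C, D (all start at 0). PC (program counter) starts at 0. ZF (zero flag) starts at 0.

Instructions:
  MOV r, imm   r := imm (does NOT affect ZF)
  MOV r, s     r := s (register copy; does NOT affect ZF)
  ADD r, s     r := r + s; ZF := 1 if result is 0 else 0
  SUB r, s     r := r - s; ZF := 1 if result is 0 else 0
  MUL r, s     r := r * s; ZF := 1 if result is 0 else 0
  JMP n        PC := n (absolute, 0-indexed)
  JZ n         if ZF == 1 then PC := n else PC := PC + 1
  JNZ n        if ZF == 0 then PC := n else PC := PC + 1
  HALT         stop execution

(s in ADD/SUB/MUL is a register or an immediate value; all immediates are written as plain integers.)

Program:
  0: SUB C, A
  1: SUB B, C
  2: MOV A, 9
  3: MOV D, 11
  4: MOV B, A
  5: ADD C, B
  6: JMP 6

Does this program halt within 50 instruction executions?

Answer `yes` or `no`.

Answer: no

Derivation:
Step 1: PC=0 exec 'SUB C, A'. After: A=0 B=0 C=0 D=0 ZF=1 PC=1
Step 2: PC=1 exec 'SUB B, C'. After: A=0 B=0 C=0 D=0 ZF=1 PC=2
Step 3: PC=2 exec 'MOV A, 9'. After: A=9 B=0 C=0 D=0 ZF=1 PC=3
Step 4: PC=3 exec 'MOV D, 11'. After: A=9 B=0 C=0 D=11 ZF=1 PC=4
Step 5: PC=4 exec 'MOV B, A'. After: A=9 B=9 C=0 D=11 ZF=1 PC=5
Step 6: PC=5 exec 'ADD C, B'. After: A=9 B=9 C=9 D=11 ZF=0 PC=6
Step 7: PC=6 exec 'JMP 6'. After: A=9 B=9 C=9 D=11 ZF=0 PC=6
State after step 7 equals state after step 6: the program is in a cycle of length 1 and will never halt.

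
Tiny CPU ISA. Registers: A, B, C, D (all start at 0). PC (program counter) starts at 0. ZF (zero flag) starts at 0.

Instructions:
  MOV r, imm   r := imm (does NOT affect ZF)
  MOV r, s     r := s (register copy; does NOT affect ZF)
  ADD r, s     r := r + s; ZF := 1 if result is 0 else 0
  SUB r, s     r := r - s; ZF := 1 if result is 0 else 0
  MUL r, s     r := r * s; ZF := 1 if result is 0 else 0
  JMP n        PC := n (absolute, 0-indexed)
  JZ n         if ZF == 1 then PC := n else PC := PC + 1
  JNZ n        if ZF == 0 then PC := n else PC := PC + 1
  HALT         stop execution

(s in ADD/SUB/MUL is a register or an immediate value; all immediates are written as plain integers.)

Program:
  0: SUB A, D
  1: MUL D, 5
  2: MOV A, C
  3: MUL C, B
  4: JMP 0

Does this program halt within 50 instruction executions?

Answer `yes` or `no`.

Answer: no

Derivation:
Step 1: PC=0 exec 'SUB A, D'. After: A=0 B=0 C=0 D=0 ZF=1 PC=1
Step 2: PC=1 exec 'MUL D, 5'. After: A=0 B=0 C=0 D=0 ZF=1 PC=2
Step 3: PC=2 exec 'MOV A, C'. After: A=0 B=0 C=0 D=0 ZF=1 PC=3
Step 4: PC=3 exec 'MUL C, B'. After: A=0 B=0 C=0 D=0 ZF=1 PC=4
Step 5: PC=4 exec 'JMP 0'. After: A=0 B=0 C=0 D=0 ZF=1 PC=0
Step 6: PC=0 exec 'SUB A, D'. After: A=0 B=0 C=0 D=0 ZF=1 PC=1
State after step 6 equals state after step 1: the program is in a cycle of length 5 and will never halt.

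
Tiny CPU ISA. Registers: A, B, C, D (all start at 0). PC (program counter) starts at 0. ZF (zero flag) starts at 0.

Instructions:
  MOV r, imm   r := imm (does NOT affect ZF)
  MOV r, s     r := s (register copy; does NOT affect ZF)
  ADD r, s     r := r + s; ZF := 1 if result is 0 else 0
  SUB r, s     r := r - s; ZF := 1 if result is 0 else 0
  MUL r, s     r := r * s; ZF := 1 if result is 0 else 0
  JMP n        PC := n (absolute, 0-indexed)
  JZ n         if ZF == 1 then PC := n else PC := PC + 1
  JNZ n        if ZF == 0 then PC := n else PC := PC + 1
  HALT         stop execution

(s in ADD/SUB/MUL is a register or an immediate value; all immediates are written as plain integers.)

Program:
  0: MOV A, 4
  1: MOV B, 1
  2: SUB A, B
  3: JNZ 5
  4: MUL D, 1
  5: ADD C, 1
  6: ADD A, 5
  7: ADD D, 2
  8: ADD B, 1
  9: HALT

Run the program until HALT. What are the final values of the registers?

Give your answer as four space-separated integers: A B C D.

Answer: 8 2 1 2

Derivation:
Step 1: PC=0 exec 'MOV A, 4'. After: A=4 B=0 C=0 D=0 ZF=0 PC=1
Step 2: PC=1 exec 'MOV B, 1'. After: A=4 B=1 C=0 D=0 ZF=0 PC=2
Step 3: PC=2 exec 'SUB A, B'. After: A=3 B=1 C=0 D=0 ZF=0 PC=3
Step 4: PC=3 exec 'JNZ 5'. After: A=3 B=1 C=0 D=0 ZF=0 PC=5
Step 5: PC=5 exec 'ADD C, 1'. After: A=3 B=1 C=1 D=0 ZF=0 PC=6
Step 6: PC=6 exec 'ADD A, 5'. After: A=8 B=1 C=1 D=0 ZF=0 PC=7
Step 7: PC=7 exec 'ADD D, 2'. After: A=8 B=1 C=1 D=2 ZF=0 PC=8
Step 8: PC=8 exec 'ADD B, 1'. After: A=8 B=2 C=1 D=2 ZF=0 PC=9
Step 9: PC=9 exec 'HALT'. After: A=8 B=2 C=1 D=2 ZF=0 PC=9 HALTED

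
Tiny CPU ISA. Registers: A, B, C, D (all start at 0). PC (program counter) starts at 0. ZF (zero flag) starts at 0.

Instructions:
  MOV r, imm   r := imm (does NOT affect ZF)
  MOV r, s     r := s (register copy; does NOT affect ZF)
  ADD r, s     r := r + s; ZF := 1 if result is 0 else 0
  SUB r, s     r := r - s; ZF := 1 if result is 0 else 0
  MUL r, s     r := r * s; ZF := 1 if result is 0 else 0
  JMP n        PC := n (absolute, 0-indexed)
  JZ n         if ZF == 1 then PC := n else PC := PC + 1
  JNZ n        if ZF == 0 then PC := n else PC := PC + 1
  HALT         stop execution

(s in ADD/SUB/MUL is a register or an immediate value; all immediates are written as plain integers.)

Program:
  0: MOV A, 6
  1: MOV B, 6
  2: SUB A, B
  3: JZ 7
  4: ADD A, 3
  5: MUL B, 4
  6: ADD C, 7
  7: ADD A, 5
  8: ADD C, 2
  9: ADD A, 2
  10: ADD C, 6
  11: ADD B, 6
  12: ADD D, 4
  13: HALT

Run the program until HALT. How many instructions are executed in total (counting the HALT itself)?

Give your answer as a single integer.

Step 1: PC=0 exec 'MOV A, 6'. After: A=6 B=0 C=0 D=0 ZF=0 PC=1
Step 2: PC=1 exec 'MOV B, 6'. After: A=6 B=6 C=0 D=0 ZF=0 PC=2
Step 3: PC=2 exec 'SUB A, B'. After: A=0 B=6 C=0 D=0 ZF=1 PC=3
Step 4: PC=3 exec 'JZ 7'. After: A=0 B=6 C=0 D=0 ZF=1 PC=7
Step 5: PC=7 exec 'ADD A, 5'. After: A=5 B=6 C=0 D=0 ZF=0 PC=8
Step 6: PC=8 exec 'ADD C, 2'. After: A=5 B=6 C=2 D=0 ZF=0 PC=9
Step 7: PC=9 exec 'ADD A, 2'. After: A=7 B=6 C=2 D=0 ZF=0 PC=10
Step 8: PC=10 exec 'ADD C, 6'. After: A=7 B=6 C=8 D=0 ZF=0 PC=11
Step 9: PC=11 exec 'ADD B, 6'. After: A=7 B=12 C=8 D=0 ZF=0 PC=12
Step 10: PC=12 exec 'ADD D, 4'. After: A=7 B=12 C=8 D=4 ZF=0 PC=13
Step 11: PC=13 exec 'HALT'. After: A=7 B=12 C=8 D=4 ZF=0 PC=13 HALTED
Total instructions executed: 11

Answer: 11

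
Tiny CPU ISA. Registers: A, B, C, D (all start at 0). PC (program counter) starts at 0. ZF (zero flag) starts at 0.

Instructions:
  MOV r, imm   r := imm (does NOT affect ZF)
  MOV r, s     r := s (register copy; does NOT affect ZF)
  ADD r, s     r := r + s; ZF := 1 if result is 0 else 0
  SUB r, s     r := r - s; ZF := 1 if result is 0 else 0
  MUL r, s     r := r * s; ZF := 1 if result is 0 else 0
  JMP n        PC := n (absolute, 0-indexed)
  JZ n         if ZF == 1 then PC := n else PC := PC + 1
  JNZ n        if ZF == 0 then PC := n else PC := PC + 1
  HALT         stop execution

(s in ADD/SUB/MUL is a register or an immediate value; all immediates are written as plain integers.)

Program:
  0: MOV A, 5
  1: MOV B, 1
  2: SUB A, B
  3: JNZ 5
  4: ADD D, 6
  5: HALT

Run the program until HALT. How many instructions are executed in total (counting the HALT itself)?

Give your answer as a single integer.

Answer: 5

Derivation:
Step 1: PC=0 exec 'MOV A, 5'. After: A=5 B=0 C=0 D=0 ZF=0 PC=1
Step 2: PC=1 exec 'MOV B, 1'. After: A=5 B=1 C=0 D=0 ZF=0 PC=2
Step 3: PC=2 exec 'SUB A, B'. After: A=4 B=1 C=0 D=0 ZF=0 PC=3
Step 4: PC=3 exec 'JNZ 5'. After: A=4 B=1 C=0 D=0 ZF=0 PC=5
Step 5: PC=5 exec 'HALT'. After: A=4 B=1 C=0 D=0 ZF=0 PC=5 HALTED
Total instructions executed: 5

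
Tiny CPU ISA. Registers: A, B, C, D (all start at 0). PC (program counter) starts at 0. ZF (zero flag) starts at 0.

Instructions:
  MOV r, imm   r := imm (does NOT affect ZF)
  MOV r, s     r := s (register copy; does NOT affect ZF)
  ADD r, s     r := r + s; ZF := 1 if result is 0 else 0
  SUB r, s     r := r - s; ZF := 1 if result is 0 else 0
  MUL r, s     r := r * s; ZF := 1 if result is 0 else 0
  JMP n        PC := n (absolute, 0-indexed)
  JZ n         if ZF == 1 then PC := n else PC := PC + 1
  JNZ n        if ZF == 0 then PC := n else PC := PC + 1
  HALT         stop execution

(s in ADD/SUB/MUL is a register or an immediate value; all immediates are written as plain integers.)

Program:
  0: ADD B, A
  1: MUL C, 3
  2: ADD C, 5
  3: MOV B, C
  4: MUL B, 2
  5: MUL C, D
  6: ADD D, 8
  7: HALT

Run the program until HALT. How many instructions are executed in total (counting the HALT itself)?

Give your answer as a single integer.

Step 1: PC=0 exec 'ADD B, A'. After: A=0 B=0 C=0 D=0 ZF=1 PC=1
Step 2: PC=1 exec 'MUL C, 3'. After: A=0 B=0 C=0 D=0 ZF=1 PC=2
Step 3: PC=2 exec 'ADD C, 5'. After: A=0 B=0 C=5 D=0 ZF=0 PC=3
Step 4: PC=3 exec 'MOV B, C'. After: A=0 B=5 C=5 D=0 ZF=0 PC=4
Step 5: PC=4 exec 'MUL B, 2'. After: A=0 B=10 C=5 D=0 ZF=0 PC=5
Step 6: PC=5 exec 'MUL C, D'. After: A=0 B=10 C=0 D=0 ZF=1 PC=6
Step 7: PC=6 exec 'ADD D, 8'. After: A=0 B=10 C=0 D=8 ZF=0 PC=7
Step 8: PC=7 exec 'HALT'. After: A=0 B=10 C=0 D=8 ZF=0 PC=7 HALTED
Total instructions executed: 8

Answer: 8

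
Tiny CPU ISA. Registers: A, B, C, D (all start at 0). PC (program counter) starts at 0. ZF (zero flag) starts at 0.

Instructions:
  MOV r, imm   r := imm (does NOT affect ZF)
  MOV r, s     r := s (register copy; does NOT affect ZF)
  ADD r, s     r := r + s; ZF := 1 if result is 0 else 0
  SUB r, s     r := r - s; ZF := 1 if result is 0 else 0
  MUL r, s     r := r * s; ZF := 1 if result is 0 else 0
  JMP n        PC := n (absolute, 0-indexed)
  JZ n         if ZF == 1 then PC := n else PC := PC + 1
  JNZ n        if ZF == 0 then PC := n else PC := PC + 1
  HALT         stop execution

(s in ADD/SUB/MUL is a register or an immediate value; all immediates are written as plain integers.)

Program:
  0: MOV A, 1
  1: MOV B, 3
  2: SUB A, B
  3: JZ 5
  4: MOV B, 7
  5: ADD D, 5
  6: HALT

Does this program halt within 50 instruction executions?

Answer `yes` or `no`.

Step 1: PC=0 exec 'MOV A, 1'. After: A=1 B=0 C=0 D=0 ZF=0 PC=1
Step 2: PC=1 exec 'MOV B, 3'. After: A=1 B=3 C=0 D=0 ZF=0 PC=2
Step 3: PC=2 exec 'SUB A, B'. After: A=-2 B=3 C=0 D=0 ZF=0 PC=3
Step 4: PC=3 exec 'JZ 5'. After: A=-2 B=3 C=0 D=0 ZF=0 PC=4
Step 5: PC=4 exec 'MOV B, 7'. After: A=-2 B=7 C=0 D=0 ZF=0 PC=5
Step 6: PC=5 exec 'ADD D, 5'. After: A=-2 B=7 C=0 D=5 ZF=0 PC=6
Step 7: PC=6 exec 'HALT'. After: A=-2 B=7 C=0 D=5 ZF=0 PC=6 HALTED

Answer: yes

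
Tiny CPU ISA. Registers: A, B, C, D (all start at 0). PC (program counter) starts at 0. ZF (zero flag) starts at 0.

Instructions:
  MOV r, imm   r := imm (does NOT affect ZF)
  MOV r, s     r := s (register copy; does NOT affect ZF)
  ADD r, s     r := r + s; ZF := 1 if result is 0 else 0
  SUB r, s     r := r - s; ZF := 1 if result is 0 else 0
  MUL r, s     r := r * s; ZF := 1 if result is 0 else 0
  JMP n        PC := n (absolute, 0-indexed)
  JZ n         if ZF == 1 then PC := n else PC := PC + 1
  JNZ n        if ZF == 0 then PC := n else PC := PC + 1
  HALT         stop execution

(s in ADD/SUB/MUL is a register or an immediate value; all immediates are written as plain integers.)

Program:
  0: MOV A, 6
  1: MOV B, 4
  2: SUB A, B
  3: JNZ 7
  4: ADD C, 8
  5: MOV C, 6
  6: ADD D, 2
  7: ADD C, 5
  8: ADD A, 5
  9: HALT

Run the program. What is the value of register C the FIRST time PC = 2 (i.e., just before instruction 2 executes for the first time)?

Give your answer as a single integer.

Step 1: PC=0 exec 'MOV A, 6'. After: A=6 B=0 C=0 D=0 ZF=0 PC=1
Step 2: PC=1 exec 'MOV B, 4'. After: A=6 B=4 C=0 D=0 ZF=0 PC=2
First time PC=2: C=0

0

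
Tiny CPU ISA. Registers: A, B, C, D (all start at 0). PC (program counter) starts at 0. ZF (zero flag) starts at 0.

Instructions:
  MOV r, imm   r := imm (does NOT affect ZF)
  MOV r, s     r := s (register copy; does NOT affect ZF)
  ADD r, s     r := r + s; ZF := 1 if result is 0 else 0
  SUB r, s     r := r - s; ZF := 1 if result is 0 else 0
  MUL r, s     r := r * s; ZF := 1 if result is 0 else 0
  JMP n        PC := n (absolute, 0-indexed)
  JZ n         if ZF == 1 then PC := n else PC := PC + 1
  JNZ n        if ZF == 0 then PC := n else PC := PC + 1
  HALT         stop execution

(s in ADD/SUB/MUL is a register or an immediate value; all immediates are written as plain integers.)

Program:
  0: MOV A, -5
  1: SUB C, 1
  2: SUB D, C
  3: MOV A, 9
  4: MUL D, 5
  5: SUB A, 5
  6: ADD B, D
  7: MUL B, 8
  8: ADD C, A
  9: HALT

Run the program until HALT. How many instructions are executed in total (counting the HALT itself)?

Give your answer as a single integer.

Step 1: PC=0 exec 'MOV A, -5'. After: A=-5 B=0 C=0 D=0 ZF=0 PC=1
Step 2: PC=1 exec 'SUB C, 1'. After: A=-5 B=0 C=-1 D=0 ZF=0 PC=2
Step 3: PC=2 exec 'SUB D, C'. After: A=-5 B=0 C=-1 D=1 ZF=0 PC=3
Step 4: PC=3 exec 'MOV A, 9'. After: A=9 B=0 C=-1 D=1 ZF=0 PC=4
Step 5: PC=4 exec 'MUL D, 5'. After: A=9 B=0 C=-1 D=5 ZF=0 PC=5
Step 6: PC=5 exec 'SUB A, 5'. After: A=4 B=0 C=-1 D=5 ZF=0 PC=6
Step 7: PC=6 exec 'ADD B, D'. After: A=4 B=5 C=-1 D=5 ZF=0 PC=7
Step 8: PC=7 exec 'MUL B, 8'. After: A=4 B=40 C=-1 D=5 ZF=0 PC=8
Step 9: PC=8 exec 'ADD C, A'. After: A=4 B=40 C=3 D=5 ZF=0 PC=9
Step 10: PC=9 exec 'HALT'. After: A=4 B=40 C=3 D=5 ZF=0 PC=9 HALTED
Total instructions executed: 10

Answer: 10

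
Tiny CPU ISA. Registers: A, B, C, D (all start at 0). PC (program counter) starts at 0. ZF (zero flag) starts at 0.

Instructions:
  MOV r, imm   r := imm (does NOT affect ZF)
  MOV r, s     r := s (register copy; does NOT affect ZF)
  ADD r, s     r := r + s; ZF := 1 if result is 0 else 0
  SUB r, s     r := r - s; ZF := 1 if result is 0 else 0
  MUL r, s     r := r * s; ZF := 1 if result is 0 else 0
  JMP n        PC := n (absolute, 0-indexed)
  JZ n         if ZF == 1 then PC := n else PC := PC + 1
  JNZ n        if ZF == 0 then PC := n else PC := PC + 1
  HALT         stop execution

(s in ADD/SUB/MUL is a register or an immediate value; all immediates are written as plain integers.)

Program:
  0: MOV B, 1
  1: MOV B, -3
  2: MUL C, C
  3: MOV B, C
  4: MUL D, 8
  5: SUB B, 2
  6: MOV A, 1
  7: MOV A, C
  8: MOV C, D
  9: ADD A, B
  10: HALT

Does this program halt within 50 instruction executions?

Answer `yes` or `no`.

Step 1: PC=0 exec 'MOV B, 1'. After: A=0 B=1 C=0 D=0 ZF=0 PC=1
Step 2: PC=1 exec 'MOV B, -3'. After: A=0 B=-3 C=0 D=0 ZF=0 PC=2
Step 3: PC=2 exec 'MUL C, C'. After: A=0 B=-3 C=0 D=0 ZF=1 PC=3
Step 4: PC=3 exec 'MOV B, C'. After: A=0 B=0 C=0 D=0 ZF=1 PC=4
Step 5: PC=4 exec 'MUL D, 8'. After: A=0 B=0 C=0 D=0 ZF=1 PC=5
Step 6: PC=5 exec 'SUB B, 2'. After: A=0 B=-2 C=0 D=0 ZF=0 PC=6
Step 7: PC=6 exec 'MOV A, 1'. After: A=1 B=-2 C=0 D=0 ZF=0 PC=7
Step 8: PC=7 exec 'MOV A, C'. After: A=0 B=-2 C=0 D=0 ZF=0 PC=8
Step 9: PC=8 exec 'MOV C, D'. After: A=0 B=-2 C=0 D=0 ZF=0 PC=9
Step 10: PC=9 exec 'ADD A, B'. After: A=-2 B=-2 C=0 D=0 ZF=0 PC=10
Step 11: PC=10 exec 'HALT'. After: A=-2 B=-2 C=0 D=0 ZF=0 PC=10 HALTED

Answer: yes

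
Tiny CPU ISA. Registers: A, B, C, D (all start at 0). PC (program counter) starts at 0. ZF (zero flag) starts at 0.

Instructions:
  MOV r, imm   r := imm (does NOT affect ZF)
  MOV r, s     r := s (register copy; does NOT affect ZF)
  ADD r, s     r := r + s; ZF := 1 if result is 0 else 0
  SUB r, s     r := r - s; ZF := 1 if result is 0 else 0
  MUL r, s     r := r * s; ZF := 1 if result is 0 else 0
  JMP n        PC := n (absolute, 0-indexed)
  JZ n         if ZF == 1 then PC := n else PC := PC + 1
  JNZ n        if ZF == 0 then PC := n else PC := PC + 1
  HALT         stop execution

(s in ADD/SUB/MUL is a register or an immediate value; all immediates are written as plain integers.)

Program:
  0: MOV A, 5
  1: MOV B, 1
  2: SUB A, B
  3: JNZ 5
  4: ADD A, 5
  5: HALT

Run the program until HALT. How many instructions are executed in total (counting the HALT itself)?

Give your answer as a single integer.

Step 1: PC=0 exec 'MOV A, 5'. After: A=5 B=0 C=0 D=0 ZF=0 PC=1
Step 2: PC=1 exec 'MOV B, 1'. After: A=5 B=1 C=0 D=0 ZF=0 PC=2
Step 3: PC=2 exec 'SUB A, B'. After: A=4 B=1 C=0 D=0 ZF=0 PC=3
Step 4: PC=3 exec 'JNZ 5'. After: A=4 B=1 C=0 D=0 ZF=0 PC=5
Step 5: PC=5 exec 'HALT'. After: A=4 B=1 C=0 D=0 ZF=0 PC=5 HALTED
Total instructions executed: 5

Answer: 5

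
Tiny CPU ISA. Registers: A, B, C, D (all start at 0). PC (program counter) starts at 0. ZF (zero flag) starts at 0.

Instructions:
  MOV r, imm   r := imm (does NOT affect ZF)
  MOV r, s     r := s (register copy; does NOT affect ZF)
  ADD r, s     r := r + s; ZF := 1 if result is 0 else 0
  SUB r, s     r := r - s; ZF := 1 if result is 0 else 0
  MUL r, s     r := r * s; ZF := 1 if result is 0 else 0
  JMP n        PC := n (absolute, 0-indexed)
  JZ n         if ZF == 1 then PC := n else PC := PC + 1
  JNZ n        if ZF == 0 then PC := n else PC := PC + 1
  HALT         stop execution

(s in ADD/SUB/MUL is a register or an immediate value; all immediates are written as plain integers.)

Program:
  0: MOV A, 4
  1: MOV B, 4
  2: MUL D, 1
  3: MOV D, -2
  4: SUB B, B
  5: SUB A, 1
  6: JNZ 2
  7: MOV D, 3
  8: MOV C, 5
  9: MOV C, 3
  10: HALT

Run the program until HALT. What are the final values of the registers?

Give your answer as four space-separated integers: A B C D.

Step 1: PC=0 exec 'MOV A, 4'. After: A=4 B=0 C=0 D=0 ZF=0 PC=1
Step 2: PC=1 exec 'MOV B, 4'. After: A=4 B=4 C=0 D=0 ZF=0 PC=2
Step 3: PC=2 exec 'MUL D, 1'. After: A=4 B=4 C=0 D=0 ZF=1 PC=3
Step 4: PC=3 exec 'MOV D, -2'. After: A=4 B=4 C=0 D=-2 ZF=1 PC=4
Step 5: PC=4 exec 'SUB B, B'. After: A=4 B=0 C=0 D=-2 ZF=1 PC=5
Step 6: PC=5 exec 'SUB A, 1'. After: A=3 B=0 C=0 D=-2 ZF=0 PC=6
Step 7: PC=6 exec 'JNZ 2'. After: A=3 B=0 C=0 D=-2 ZF=0 PC=2
Step 8: PC=2 exec 'MUL D, 1'. After: A=3 B=0 C=0 D=-2 ZF=0 PC=3
Step 9: PC=3 exec 'MOV D, -2'. After: A=3 B=0 C=0 D=-2 ZF=0 PC=4
Step 10: PC=4 exec 'SUB B, B'. After: A=3 B=0 C=0 D=-2 ZF=1 PC=5
Step 11: PC=5 exec 'SUB A, 1'. After: A=2 B=0 C=0 D=-2 ZF=0 PC=6
Step 12: PC=6 exec 'JNZ 2'. After: A=2 B=0 C=0 D=-2 ZF=0 PC=2
Step 13: PC=2 exec 'MUL D, 1'. After: A=2 B=0 C=0 D=-2 ZF=0 PC=3
Step 14: PC=3 exec 'MOV D, -2'. After: A=2 B=0 C=0 D=-2 ZF=0 PC=4
Step 15: PC=4 exec 'SUB B, B'. After: A=2 B=0 C=0 D=-2 ZF=1 PC=5
Step 16: PC=5 exec 'SUB A, 1'. After: A=1 B=0 C=0 D=-2 ZF=0 PC=6
Step 17: PC=6 exec 'JNZ 2'. After: A=1 B=0 C=0 D=-2 ZF=0 PC=2
Step 18: PC=2 exec 'MUL D, 1'. After: A=1 B=0 C=0 D=-2 ZF=0 PC=3
Step 19: PC=3 exec 'MOV D, -2'. After: A=1 B=0 C=0 D=-2 ZF=0 PC=4
Step 20: PC=4 exec 'SUB B, B'. After: A=1 B=0 C=0 D=-2 ZF=1 PC=5
Step 21: PC=5 exec 'SUB A, 1'. After: A=0 B=0 C=0 D=-2 ZF=1 PC=6
Step 22: PC=6 exec 'JNZ 2'. After: A=0 B=0 C=0 D=-2 ZF=1 PC=7
Step 23: PC=7 exec 'MOV D, 3'. After: A=0 B=0 C=0 D=3 ZF=1 PC=8
Step 24: PC=8 exec 'MOV C, 5'. After: A=0 B=0 C=5 D=3 ZF=1 PC=9
Step 25: PC=9 exec 'MOV C, 3'. After: A=0 B=0 C=3 D=3 ZF=1 PC=10
Step 26: PC=10 exec 'HALT'. After: A=0 B=0 C=3 D=3 ZF=1 PC=10 HALTED

Answer: 0 0 3 3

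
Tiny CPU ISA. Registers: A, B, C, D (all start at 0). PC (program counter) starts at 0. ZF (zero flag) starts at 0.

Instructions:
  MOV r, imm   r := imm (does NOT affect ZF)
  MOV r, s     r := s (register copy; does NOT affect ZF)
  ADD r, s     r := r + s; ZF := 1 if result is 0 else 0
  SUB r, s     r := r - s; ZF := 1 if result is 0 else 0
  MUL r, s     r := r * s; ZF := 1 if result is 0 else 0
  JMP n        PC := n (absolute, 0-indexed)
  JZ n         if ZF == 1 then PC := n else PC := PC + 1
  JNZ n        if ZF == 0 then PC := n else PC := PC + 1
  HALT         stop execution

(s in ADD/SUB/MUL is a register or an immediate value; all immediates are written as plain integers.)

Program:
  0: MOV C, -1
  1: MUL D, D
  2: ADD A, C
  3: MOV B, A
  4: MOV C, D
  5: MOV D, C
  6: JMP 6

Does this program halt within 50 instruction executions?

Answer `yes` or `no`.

Answer: no

Derivation:
Step 1: PC=0 exec 'MOV C, -1'. After: A=0 B=0 C=-1 D=0 ZF=0 PC=1
Step 2: PC=1 exec 'MUL D, D'. After: A=0 B=0 C=-1 D=0 ZF=1 PC=2
Step 3: PC=2 exec 'ADD A, C'. After: A=-1 B=0 C=-1 D=0 ZF=0 PC=3
Step 4: PC=3 exec 'MOV B, A'. After: A=-1 B=-1 C=-1 D=0 ZF=0 PC=4
Step 5: PC=4 exec 'MOV C, D'. After: A=-1 B=-1 C=0 D=0 ZF=0 PC=5
Step 6: PC=5 exec 'MOV D, C'. After: A=-1 B=-1 C=0 D=0 ZF=0 PC=6
Step 7: PC=6 exec 'JMP 6'. After: A=-1 B=-1 C=0 D=0 ZF=0 PC=6
State after step 7 equals state after step 6: the program is in a cycle of length 1 and will never halt.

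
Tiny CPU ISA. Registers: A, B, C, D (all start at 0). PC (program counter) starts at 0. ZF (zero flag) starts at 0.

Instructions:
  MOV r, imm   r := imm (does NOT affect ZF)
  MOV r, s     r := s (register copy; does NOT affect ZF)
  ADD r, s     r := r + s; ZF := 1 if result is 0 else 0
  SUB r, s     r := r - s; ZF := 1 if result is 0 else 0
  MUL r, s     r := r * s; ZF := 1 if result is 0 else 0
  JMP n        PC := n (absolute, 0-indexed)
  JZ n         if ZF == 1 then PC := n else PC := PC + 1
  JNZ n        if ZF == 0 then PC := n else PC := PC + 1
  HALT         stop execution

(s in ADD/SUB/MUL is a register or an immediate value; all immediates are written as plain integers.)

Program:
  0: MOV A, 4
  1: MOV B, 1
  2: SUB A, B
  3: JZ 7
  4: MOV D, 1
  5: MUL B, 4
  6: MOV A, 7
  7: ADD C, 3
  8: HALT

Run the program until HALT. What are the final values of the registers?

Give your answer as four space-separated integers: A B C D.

Step 1: PC=0 exec 'MOV A, 4'. After: A=4 B=0 C=0 D=0 ZF=0 PC=1
Step 2: PC=1 exec 'MOV B, 1'. After: A=4 B=1 C=0 D=0 ZF=0 PC=2
Step 3: PC=2 exec 'SUB A, B'. After: A=3 B=1 C=0 D=0 ZF=0 PC=3
Step 4: PC=3 exec 'JZ 7'. After: A=3 B=1 C=0 D=0 ZF=0 PC=4
Step 5: PC=4 exec 'MOV D, 1'. After: A=3 B=1 C=0 D=1 ZF=0 PC=5
Step 6: PC=5 exec 'MUL B, 4'. After: A=3 B=4 C=0 D=1 ZF=0 PC=6
Step 7: PC=6 exec 'MOV A, 7'. After: A=7 B=4 C=0 D=1 ZF=0 PC=7
Step 8: PC=7 exec 'ADD C, 3'. After: A=7 B=4 C=3 D=1 ZF=0 PC=8
Step 9: PC=8 exec 'HALT'. After: A=7 B=4 C=3 D=1 ZF=0 PC=8 HALTED

Answer: 7 4 3 1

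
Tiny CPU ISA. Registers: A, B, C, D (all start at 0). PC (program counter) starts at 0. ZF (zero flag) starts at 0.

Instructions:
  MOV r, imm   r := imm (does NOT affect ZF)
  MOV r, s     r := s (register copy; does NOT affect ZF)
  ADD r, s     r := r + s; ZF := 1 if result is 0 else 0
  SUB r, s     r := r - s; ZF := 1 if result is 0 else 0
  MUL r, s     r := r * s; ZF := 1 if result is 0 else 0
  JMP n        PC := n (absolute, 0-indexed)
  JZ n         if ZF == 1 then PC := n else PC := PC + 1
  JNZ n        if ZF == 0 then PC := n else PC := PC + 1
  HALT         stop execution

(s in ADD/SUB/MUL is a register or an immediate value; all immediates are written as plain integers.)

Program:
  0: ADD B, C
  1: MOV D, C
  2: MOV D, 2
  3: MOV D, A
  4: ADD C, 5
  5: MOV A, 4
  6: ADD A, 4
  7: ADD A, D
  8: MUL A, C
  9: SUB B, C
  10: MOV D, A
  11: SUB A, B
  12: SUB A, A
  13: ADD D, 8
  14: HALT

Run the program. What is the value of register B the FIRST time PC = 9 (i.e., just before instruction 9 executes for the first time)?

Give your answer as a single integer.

Step 1: PC=0 exec 'ADD B, C'. After: A=0 B=0 C=0 D=0 ZF=1 PC=1
Step 2: PC=1 exec 'MOV D, C'. After: A=0 B=0 C=0 D=0 ZF=1 PC=2
Step 3: PC=2 exec 'MOV D, 2'. After: A=0 B=0 C=0 D=2 ZF=1 PC=3
Step 4: PC=3 exec 'MOV D, A'. After: A=0 B=0 C=0 D=0 ZF=1 PC=4
Step 5: PC=4 exec 'ADD C, 5'. After: A=0 B=0 C=5 D=0 ZF=0 PC=5
Step 6: PC=5 exec 'MOV A, 4'. After: A=4 B=0 C=5 D=0 ZF=0 PC=6
Step 7: PC=6 exec 'ADD A, 4'. After: A=8 B=0 C=5 D=0 ZF=0 PC=7
Step 8: PC=7 exec 'ADD A, D'. After: A=8 B=0 C=5 D=0 ZF=0 PC=8
Step 9: PC=8 exec 'MUL A, C'. After: A=40 B=0 C=5 D=0 ZF=0 PC=9
First time PC=9: B=0

0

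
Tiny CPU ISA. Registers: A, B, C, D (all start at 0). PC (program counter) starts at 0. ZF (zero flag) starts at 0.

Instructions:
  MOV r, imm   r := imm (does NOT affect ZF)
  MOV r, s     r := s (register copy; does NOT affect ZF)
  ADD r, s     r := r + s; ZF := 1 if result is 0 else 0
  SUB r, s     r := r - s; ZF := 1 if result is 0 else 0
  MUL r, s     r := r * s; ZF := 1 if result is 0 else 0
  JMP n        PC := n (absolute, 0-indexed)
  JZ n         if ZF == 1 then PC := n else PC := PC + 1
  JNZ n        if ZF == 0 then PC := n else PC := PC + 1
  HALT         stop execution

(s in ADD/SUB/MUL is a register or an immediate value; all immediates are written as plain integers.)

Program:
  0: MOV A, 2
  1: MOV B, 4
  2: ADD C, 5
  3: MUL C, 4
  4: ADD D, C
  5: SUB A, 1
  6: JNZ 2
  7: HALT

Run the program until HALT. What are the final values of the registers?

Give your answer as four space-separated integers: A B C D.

Step 1: PC=0 exec 'MOV A, 2'. After: A=2 B=0 C=0 D=0 ZF=0 PC=1
Step 2: PC=1 exec 'MOV B, 4'. After: A=2 B=4 C=0 D=0 ZF=0 PC=2
Step 3: PC=2 exec 'ADD C, 5'. After: A=2 B=4 C=5 D=0 ZF=0 PC=3
Step 4: PC=3 exec 'MUL C, 4'. After: A=2 B=4 C=20 D=0 ZF=0 PC=4
Step 5: PC=4 exec 'ADD D, C'. After: A=2 B=4 C=20 D=20 ZF=0 PC=5
Step 6: PC=5 exec 'SUB A, 1'. After: A=1 B=4 C=20 D=20 ZF=0 PC=6
Step 7: PC=6 exec 'JNZ 2'. After: A=1 B=4 C=20 D=20 ZF=0 PC=2
Step 8: PC=2 exec 'ADD C, 5'. After: A=1 B=4 C=25 D=20 ZF=0 PC=3
Step 9: PC=3 exec 'MUL C, 4'. After: A=1 B=4 C=100 D=20 ZF=0 PC=4
Step 10: PC=4 exec 'ADD D, C'. After: A=1 B=4 C=100 D=120 ZF=0 PC=5
Step 11: PC=5 exec 'SUB A, 1'. After: A=0 B=4 C=100 D=120 ZF=1 PC=6
Step 12: PC=6 exec 'JNZ 2'. After: A=0 B=4 C=100 D=120 ZF=1 PC=7
Step 13: PC=7 exec 'HALT'. After: A=0 B=4 C=100 D=120 ZF=1 PC=7 HALTED

Answer: 0 4 100 120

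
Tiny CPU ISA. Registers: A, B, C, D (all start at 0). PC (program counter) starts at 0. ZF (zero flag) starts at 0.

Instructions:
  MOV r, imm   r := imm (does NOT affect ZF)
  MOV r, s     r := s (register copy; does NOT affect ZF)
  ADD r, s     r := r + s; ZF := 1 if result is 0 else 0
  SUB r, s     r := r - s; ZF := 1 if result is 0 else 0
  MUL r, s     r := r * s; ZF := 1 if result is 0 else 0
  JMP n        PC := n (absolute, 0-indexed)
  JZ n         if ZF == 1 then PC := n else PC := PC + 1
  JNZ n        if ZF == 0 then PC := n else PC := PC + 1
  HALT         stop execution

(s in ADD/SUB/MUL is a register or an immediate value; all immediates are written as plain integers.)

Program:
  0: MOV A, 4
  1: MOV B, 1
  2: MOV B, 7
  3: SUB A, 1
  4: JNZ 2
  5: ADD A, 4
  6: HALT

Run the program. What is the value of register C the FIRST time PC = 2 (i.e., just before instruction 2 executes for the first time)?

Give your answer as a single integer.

Step 1: PC=0 exec 'MOV A, 4'. After: A=4 B=0 C=0 D=0 ZF=0 PC=1
Step 2: PC=1 exec 'MOV B, 1'. After: A=4 B=1 C=0 D=0 ZF=0 PC=2
First time PC=2: C=0

0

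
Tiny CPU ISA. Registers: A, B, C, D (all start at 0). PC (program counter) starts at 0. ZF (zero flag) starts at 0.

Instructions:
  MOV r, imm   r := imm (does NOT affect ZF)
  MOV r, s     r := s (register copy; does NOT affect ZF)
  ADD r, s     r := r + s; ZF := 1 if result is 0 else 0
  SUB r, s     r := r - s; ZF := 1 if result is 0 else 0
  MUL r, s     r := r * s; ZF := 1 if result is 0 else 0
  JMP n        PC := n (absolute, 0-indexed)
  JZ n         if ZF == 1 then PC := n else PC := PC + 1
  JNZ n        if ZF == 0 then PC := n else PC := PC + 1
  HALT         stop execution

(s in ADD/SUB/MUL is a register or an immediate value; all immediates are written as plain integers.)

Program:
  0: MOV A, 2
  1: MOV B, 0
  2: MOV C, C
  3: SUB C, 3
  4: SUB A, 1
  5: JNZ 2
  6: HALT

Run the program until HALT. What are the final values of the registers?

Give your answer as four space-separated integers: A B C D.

Step 1: PC=0 exec 'MOV A, 2'. After: A=2 B=0 C=0 D=0 ZF=0 PC=1
Step 2: PC=1 exec 'MOV B, 0'. After: A=2 B=0 C=0 D=0 ZF=0 PC=2
Step 3: PC=2 exec 'MOV C, C'. After: A=2 B=0 C=0 D=0 ZF=0 PC=3
Step 4: PC=3 exec 'SUB C, 3'. After: A=2 B=0 C=-3 D=0 ZF=0 PC=4
Step 5: PC=4 exec 'SUB A, 1'. After: A=1 B=0 C=-3 D=0 ZF=0 PC=5
Step 6: PC=5 exec 'JNZ 2'. After: A=1 B=0 C=-3 D=0 ZF=0 PC=2
Step 7: PC=2 exec 'MOV C, C'. After: A=1 B=0 C=-3 D=0 ZF=0 PC=3
Step 8: PC=3 exec 'SUB C, 3'. After: A=1 B=0 C=-6 D=0 ZF=0 PC=4
Step 9: PC=4 exec 'SUB A, 1'. After: A=0 B=0 C=-6 D=0 ZF=1 PC=5
Step 10: PC=5 exec 'JNZ 2'. After: A=0 B=0 C=-6 D=0 ZF=1 PC=6
Step 11: PC=6 exec 'HALT'. After: A=0 B=0 C=-6 D=0 ZF=1 PC=6 HALTED

Answer: 0 0 -6 0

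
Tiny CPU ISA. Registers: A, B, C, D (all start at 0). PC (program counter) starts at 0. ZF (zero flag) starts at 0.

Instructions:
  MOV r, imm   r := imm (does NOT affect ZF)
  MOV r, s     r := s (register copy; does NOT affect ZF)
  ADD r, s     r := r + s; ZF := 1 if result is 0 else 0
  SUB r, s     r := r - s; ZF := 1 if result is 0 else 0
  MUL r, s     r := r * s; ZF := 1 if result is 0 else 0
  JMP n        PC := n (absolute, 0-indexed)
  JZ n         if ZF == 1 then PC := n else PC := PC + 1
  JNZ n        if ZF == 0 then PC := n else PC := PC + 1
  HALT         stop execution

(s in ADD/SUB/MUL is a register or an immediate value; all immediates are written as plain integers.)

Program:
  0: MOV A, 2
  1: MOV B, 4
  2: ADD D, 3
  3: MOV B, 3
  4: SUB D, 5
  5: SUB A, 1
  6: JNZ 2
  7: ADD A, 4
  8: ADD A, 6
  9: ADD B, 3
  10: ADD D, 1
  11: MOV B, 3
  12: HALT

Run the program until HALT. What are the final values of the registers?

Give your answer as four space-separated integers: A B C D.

Step 1: PC=0 exec 'MOV A, 2'. After: A=2 B=0 C=0 D=0 ZF=0 PC=1
Step 2: PC=1 exec 'MOV B, 4'. After: A=2 B=4 C=0 D=0 ZF=0 PC=2
Step 3: PC=2 exec 'ADD D, 3'. After: A=2 B=4 C=0 D=3 ZF=0 PC=3
Step 4: PC=3 exec 'MOV B, 3'. After: A=2 B=3 C=0 D=3 ZF=0 PC=4
Step 5: PC=4 exec 'SUB D, 5'. After: A=2 B=3 C=0 D=-2 ZF=0 PC=5
Step 6: PC=5 exec 'SUB A, 1'. After: A=1 B=3 C=0 D=-2 ZF=0 PC=6
Step 7: PC=6 exec 'JNZ 2'. After: A=1 B=3 C=0 D=-2 ZF=0 PC=2
Step 8: PC=2 exec 'ADD D, 3'. After: A=1 B=3 C=0 D=1 ZF=0 PC=3
Step 9: PC=3 exec 'MOV B, 3'. After: A=1 B=3 C=0 D=1 ZF=0 PC=4
Step 10: PC=4 exec 'SUB D, 5'. After: A=1 B=3 C=0 D=-4 ZF=0 PC=5
Step 11: PC=5 exec 'SUB A, 1'. After: A=0 B=3 C=0 D=-4 ZF=1 PC=6
Step 12: PC=6 exec 'JNZ 2'. After: A=0 B=3 C=0 D=-4 ZF=1 PC=7
Step 13: PC=7 exec 'ADD A, 4'. After: A=4 B=3 C=0 D=-4 ZF=0 PC=8
Step 14: PC=8 exec 'ADD A, 6'. After: A=10 B=3 C=0 D=-4 ZF=0 PC=9
Step 15: PC=9 exec 'ADD B, 3'. After: A=10 B=6 C=0 D=-4 ZF=0 PC=10
Step 16: PC=10 exec 'ADD D, 1'. After: A=10 B=6 C=0 D=-3 ZF=0 PC=11
Step 17: PC=11 exec 'MOV B, 3'. After: A=10 B=3 C=0 D=-3 ZF=0 PC=12
Step 18: PC=12 exec 'HALT'. After: A=10 B=3 C=0 D=-3 ZF=0 PC=12 HALTED

Answer: 10 3 0 -3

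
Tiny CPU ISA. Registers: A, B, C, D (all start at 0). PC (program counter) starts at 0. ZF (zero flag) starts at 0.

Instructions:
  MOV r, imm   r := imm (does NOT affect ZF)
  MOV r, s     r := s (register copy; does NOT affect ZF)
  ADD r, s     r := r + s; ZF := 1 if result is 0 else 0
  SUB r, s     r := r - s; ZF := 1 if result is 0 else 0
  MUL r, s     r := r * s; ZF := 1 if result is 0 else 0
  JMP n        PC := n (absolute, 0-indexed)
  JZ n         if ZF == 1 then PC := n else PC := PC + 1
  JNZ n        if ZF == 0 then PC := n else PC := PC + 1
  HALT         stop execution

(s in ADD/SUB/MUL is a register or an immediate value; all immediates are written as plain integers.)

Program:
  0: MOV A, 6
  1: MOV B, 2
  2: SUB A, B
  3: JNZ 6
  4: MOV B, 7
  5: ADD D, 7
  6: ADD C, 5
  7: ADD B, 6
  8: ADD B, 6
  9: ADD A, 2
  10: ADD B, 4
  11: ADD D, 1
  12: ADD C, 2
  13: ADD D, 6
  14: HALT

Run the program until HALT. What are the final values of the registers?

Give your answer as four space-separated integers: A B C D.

Step 1: PC=0 exec 'MOV A, 6'. After: A=6 B=0 C=0 D=0 ZF=0 PC=1
Step 2: PC=1 exec 'MOV B, 2'. After: A=6 B=2 C=0 D=0 ZF=0 PC=2
Step 3: PC=2 exec 'SUB A, B'. After: A=4 B=2 C=0 D=0 ZF=0 PC=3
Step 4: PC=3 exec 'JNZ 6'. After: A=4 B=2 C=0 D=0 ZF=0 PC=6
Step 5: PC=6 exec 'ADD C, 5'. After: A=4 B=2 C=5 D=0 ZF=0 PC=7
Step 6: PC=7 exec 'ADD B, 6'. After: A=4 B=8 C=5 D=0 ZF=0 PC=8
Step 7: PC=8 exec 'ADD B, 6'. After: A=4 B=14 C=5 D=0 ZF=0 PC=9
Step 8: PC=9 exec 'ADD A, 2'. After: A=6 B=14 C=5 D=0 ZF=0 PC=10
Step 9: PC=10 exec 'ADD B, 4'. After: A=6 B=18 C=5 D=0 ZF=0 PC=11
Step 10: PC=11 exec 'ADD D, 1'. After: A=6 B=18 C=5 D=1 ZF=0 PC=12
Step 11: PC=12 exec 'ADD C, 2'. After: A=6 B=18 C=7 D=1 ZF=0 PC=13
Step 12: PC=13 exec 'ADD D, 6'. After: A=6 B=18 C=7 D=7 ZF=0 PC=14
Step 13: PC=14 exec 'HALT'. After: A=6 B=18 C=7 D=7 ZF=0 PC=14 HALTED

Answer: 6 18 7 7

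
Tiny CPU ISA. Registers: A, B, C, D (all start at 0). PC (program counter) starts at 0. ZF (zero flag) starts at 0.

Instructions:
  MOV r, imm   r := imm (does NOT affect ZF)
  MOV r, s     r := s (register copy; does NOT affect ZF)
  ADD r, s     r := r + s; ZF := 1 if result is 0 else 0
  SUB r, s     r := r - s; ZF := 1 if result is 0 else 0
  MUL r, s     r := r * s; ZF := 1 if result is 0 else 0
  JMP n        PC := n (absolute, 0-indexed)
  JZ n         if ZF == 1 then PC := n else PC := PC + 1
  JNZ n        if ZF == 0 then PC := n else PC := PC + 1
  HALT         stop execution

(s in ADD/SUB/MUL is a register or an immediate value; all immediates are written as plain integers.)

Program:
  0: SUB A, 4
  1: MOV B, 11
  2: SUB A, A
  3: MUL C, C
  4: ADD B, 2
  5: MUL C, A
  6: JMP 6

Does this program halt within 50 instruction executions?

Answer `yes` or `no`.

Step 1: PC=0 exec 'SUB A, 4'. After: A=-4 B=0 C=0 D=0 ZF=0 PC=1
Step 2: PC=1 exec 'MOV B, 11'. After: A=-4 B=11 C=0 D=0 ZF=0 PC=2
Step 3: PC=2 exec 'SUB A, A'. After: A=0 B=11 C=0 D=0 ZF=1 PC=3
Step 4: PC=3 exec 'MUL C, C'. After: A=0 B=11 C=0 D=0 ZF=1 PC=4
Step 5: PC=4 exec 'ADD B, 2'. After: A=0 B=13 C=0 D=0 ZF=0 PC=5
Step 6: PC=5 exec 'MUL C, A'. After: A=0 B=13 C=0 D=0 ZF=1 PC=6
Step 7: PC=6 exec 'JMP 6'. After: A=0 B=13 C=0 D=0 ZF=1 PC=6
State after step 7 equals state after step 6: the program is in a cycle of length 1 and will never halt.

Answer: no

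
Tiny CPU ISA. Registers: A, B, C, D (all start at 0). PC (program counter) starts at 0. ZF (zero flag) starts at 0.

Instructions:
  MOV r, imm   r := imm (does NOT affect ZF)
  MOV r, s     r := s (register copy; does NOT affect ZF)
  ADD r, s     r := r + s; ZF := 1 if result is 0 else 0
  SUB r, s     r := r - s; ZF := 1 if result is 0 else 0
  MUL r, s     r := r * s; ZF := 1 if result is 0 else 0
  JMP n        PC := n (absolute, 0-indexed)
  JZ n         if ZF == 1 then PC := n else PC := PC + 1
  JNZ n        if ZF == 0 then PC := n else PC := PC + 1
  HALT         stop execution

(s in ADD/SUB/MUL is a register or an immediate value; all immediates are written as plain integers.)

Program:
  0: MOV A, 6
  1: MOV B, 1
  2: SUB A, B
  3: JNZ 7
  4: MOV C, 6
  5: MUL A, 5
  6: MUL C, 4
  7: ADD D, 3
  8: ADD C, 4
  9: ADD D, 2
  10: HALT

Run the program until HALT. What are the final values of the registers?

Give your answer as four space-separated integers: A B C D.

Step 1: PC=0 exec 'MOV A, 6'. After: A=6 B=0 C=0 D=0 ZF=0 PC=1
Step 2: PC=1 exec 'MOV B, 1'. After: A=6 B=1 C=0 D=0 ZF=0 PC=2
Step 3: PC=2 exec 'SUB A, B'. After: A=5 B=1 C=0 D=0 ZF=0 PC=3
Step 4: PC=3 exec 'JNZ 7'. After: A=5 B=1 C=0 D=0 ZF=0 PC=7
Step 5: PC=7 exec 'ADD D, 3'. After: A=5 B=1 C=0 D=3 ZF=0 PC=8
Step 6: PC=8 exec 'ADD C, 4'. After: A=5 B=1 C=4 D=3 ZF=0 PC=9
Step 7: PC=9 exec 'ADD D, 2'. After: A=5 B=1 C=4 D=5 ZF=0 PC=10
Step 8: PC=10 exec 'HALT'. After: A=5 B=1 C=4 D=5 ZF=0 PC=10 HALTED

Answer: 5 1 4 5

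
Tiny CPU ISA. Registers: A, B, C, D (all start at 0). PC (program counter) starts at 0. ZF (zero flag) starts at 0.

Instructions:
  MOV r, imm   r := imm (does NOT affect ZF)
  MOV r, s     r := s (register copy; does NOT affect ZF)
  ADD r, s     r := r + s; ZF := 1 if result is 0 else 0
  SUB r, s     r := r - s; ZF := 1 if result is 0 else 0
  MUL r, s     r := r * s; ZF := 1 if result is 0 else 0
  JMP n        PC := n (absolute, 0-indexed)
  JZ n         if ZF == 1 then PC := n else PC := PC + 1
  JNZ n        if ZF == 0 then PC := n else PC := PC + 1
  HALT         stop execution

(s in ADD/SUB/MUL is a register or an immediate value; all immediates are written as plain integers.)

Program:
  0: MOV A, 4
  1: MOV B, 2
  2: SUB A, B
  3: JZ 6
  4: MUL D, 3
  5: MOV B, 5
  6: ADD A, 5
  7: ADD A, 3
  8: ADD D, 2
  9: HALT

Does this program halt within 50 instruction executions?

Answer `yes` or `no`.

Answer: yes

Derivation:
Step 1: PC=0 exec 'MOV A, 4'. After: A=4 B=0 C=0 D=0 ZF=0 PC=1
Step 2: PC=1 exec 'MOV B, 2'. After: A=4 B=2 C=0 D=0 ZF=0 PC=2
Step 3: PC=2 exec 'SUB A, B'. After: A=2 B=2 C=0 D=0 ZF=0 PC=3
Step 4: PC=3 exec 'JZ 6'. After: A=2 B=2 C=0 D=0 ZF=0 PC=4
Step 5: PC=4 exec 'MUL D, 3'. After: A=2 B=2 C=0 D=0 ZF=1 PC=5
Step 6: PC=5 exec 'MOV B, 5'. After: A=2 B=5 C=0 D=0 ZF=1 PC=6
Step 7: PC=6 exec 'ADD A, 5'. After: A=7 B=5 C=0 D=0 ZF=0 PC=7
Step 8: PC=7 exec 'ADD A, 3'. After: A=10 B=5 C=0 D=0 ZF=0 PC=8
Step 9: PC=8 exec 'ADD D, 2'. After: A=10 B=5 C=0 D=2 ZF=0 PC=9
Step 10: PC=9 exec 'HALT'. After: A=10 B=5 C=0 D=2 ZF=0 PC=9 HALTED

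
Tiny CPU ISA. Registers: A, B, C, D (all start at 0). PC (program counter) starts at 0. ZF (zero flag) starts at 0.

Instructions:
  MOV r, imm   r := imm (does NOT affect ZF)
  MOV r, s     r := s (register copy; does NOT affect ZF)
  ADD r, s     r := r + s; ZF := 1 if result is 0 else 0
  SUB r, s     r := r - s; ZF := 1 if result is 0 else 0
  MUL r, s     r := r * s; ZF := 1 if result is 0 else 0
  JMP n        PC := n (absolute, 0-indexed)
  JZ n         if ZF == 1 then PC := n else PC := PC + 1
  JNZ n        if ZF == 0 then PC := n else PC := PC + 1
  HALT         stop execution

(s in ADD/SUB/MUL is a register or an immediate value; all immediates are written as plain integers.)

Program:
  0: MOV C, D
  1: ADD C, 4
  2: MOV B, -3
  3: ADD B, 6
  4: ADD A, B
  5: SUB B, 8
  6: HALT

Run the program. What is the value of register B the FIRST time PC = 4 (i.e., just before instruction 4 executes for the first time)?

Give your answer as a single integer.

Step 1: PC=0 exec 'MOV C, D'. After: A=0 B=0 C=0 D=0 ZF=0 PC=1
Step 2: PC=1 exec 'ADD C, 4'. After: A=0 B=0 C=4 D=0 ZF=0 PC=2
Step 3: PC=2 exec 'MOV B, -3'. After: A=0 B=-3 C=4 D=0 ZF=0 PC=3
Step 4: PC=3 exec 'ADD B, 6'. After: A=0 B=3 C=4 D=0 ZF=0 PC=4
First time PC=4: B=3

3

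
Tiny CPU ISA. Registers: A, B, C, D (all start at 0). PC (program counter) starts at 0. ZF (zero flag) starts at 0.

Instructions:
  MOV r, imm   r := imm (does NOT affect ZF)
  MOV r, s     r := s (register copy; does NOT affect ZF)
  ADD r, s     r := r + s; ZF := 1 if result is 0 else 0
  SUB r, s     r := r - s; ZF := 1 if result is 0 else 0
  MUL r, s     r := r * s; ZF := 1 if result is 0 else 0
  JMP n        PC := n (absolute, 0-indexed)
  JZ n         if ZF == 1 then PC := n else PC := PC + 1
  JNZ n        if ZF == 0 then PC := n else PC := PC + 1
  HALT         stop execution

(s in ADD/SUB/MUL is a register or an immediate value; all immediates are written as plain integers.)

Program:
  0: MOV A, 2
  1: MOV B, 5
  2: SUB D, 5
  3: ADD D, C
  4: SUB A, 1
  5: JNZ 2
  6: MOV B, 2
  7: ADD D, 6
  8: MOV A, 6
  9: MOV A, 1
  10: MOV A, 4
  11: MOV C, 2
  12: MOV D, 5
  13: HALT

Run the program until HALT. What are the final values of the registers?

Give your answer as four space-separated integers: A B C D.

Step 1: PC=0 exec 'MOV A, 2'. After: A=2 B=0 C=0 D=0 ZF=0 PC=1
Step 2: PC=1 exec 'MOV B, 5'. After: A=2 B=5 C=0 D=0 ZF=0 PC=2
Step 3: PC=2 exec 'SUB D, 5'. After: A=2 B=5 C=0 D=-5 ZF=0 PC=3
Step 4: PC=3 exec 'ADD D, C'. After: A=2 B=5 C=0 D=-5 ZF=0 PC=4
Step 5: PC=4 exec 'SUB A, 1'. After: A=1 B=5 C=0 D=-5 ZF=0 PC=5
Step 6: PC=5 exec 'JNZ 2'. After: A=1 B=5 C=0 D=-5 ZF=0 PC=2
Step 7: PC=2 exec 'SUB D, 5'. After: A=1 B=5 C=0 D=-10 ZF=0 PC=3
Step 8: PC=3 exec 'ADD D, C'. After: A=1 B=5 C=0 D=-10 ZF=0 PC=4
Step 9: PC=4 exec 'SUB A, 1'. After: A=0 B=5 C=0 D=-10 ZF=1 PC=5
Step 10: PC=5 exec 'JNZ 2'. After: A=0 B=5 C=0 D=-10 ZF=1 PC=6
Step 11: PC=6 exec 'MOV B, 2'. After: A=0 B=2 C=0 D=-10 ZF=1 PC=7
Step 12: PC=7 exec 'ADD D, 6'. After: A=0 B=2 C=0 D=-4 ZF=0 PC=8
Step 13: PC=8 exec 'MOV A, 6'. After: A=6 B=2 C=0 D=-4 ZF=0 PC=9
Step 14: PC=9 exec 'MOV A, 1'. After: A=1 B=2 C=0 D=-4 ZF=0 PC=10
Step 15: PC=10 exec 'MOV A, 4'. After: A=4 B=2 C=0 D=-4 ZF=0 PC=11
Step 16: PC=11 exec 'MOV C, 2'. After: A=4 B=2 C=2 D=-4 ZF=0 PC=12
Step 17: PC=12 exec 'MOV D, 5'. After: A=4 B=2 C=2 D=5 ZF=0 PC=13
Step 18: PC=13 exec 'HALT'. After: A=4 B=2 C=2 D=5 ZF=0 PC=13 HALTED

Answer: 4 2 2 5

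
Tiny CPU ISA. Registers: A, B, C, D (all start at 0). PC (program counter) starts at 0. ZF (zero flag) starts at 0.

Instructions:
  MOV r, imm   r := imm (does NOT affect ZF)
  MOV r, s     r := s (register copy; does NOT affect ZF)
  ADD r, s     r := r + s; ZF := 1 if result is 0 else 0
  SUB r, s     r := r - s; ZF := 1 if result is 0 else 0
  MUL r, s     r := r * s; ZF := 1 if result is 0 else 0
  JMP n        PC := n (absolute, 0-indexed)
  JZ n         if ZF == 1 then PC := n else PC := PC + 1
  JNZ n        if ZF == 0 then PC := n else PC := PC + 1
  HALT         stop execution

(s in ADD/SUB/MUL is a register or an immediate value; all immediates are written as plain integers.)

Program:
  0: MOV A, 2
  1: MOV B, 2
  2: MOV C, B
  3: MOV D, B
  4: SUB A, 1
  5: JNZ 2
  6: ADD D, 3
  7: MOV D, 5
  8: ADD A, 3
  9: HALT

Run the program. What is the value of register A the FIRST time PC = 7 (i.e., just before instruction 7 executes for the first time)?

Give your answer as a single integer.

Step 1: PC=0 exec 'MOV A, 2'. After: A=2 B=0 C=0 D=0 ZF=0 PC=1
Step 2: PC=1 exec 'MOV B, 2'. After: A=2 B=2 C=0 D=0 ZF=0 PC=2
Step 3: PC=2 exec 'MOV C, B'. After: A=2 B=2 C=2 D=0 ZF=0 PC=3
Step 4: PC=3 exec 'MOV D, B'. After: A=2 B=2 C=2 D=2 ZF=0 PC=4
Step 5: PC=4 exec 'SUB A, 1'. After: A=1 B=2 C=2 D=2 ZF=0 PC=5
Step 6: PC=5 exec 'JNZ 2'. After: A=1 B=2 C=2 D=2 ZF=0 PC=2
Step 7: PC=2 exec 'MOV C, B'. After: A=1 B=2 C=2 D=2 ZF=0 PC=3
Step 8: PC=3 exec 'MOV D, B'. After: A=1 B=2 C=2 D=2 ZF=0 PC=4
Step 9: PC=4 exec 'SUB A, 1'. After: A=0 B=2 C=2 D=2 ZF=1 PC=5
Step 10: PC=5 exec 'JNZ 2'. After: A=0 B=2 C=2 D=2 ZF=1 PC=6
Step 11: PC=6 exec 'ADD D, 3'. After: A=0 B=2 C=2 D=5 ZF=0 PC=7
First time PC=7: A=0

0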